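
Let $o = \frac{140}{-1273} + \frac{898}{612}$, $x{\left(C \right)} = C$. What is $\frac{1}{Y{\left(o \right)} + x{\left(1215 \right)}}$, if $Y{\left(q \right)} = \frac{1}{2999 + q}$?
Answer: $\frac{1168753199}{1420035526323} \approx 0.00082305$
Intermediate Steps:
$o = \frac{528737}{389538}$ ($o = 140 \left(- \frac{1}{1273}\right) + 898 \cdot \frac{1}{612} = - \frac{140}{1273} + \frac{449}{306} = \frac{528737}{389538} \approx 1.3573$)
$\frac{1}{Y{\left(o \right)} + x{\left(1215 \right)}} = \frac{1}{\frac{1}{2999 + \frac{528737}{389538}} + 1215} = \frac{1}{\frac{1}{\frac{1168753199}{389538}} + 1215} = \frac{1}{\frac{389538}{1168753199} + 1215} = \frac{1}{\frac{1420035526323}{1168753199}} = \frac{1168753199}{1420035526323}$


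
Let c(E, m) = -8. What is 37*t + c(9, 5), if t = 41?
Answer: 1509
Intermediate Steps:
37*t + c(9, 5) = 37*41 - 8 = 1517 - 8 = 1509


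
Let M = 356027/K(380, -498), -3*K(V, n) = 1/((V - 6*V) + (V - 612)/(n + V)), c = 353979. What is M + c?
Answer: 119628867465/59 ≈ 2.0276e+9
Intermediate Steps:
K(V, n) = -1/(3*(-5*V + (-612 + V)/(V + n))) (K(V, n) = -1/(3*((V - 6*V) + (V - 612)/(n + V))) = -1/(3*(-5*V + (-612 + V)/(V + n))))
M = 119607982704/59 (M = 356027/(((380 - 498)/(3*(612 - 1*380 + 5*380² + 5*380*(-498))))) = 356027/(((⅓)*(-118)/(612 - 380 + 5*144400 - 946200))) = 356027/(((⅓)*(-118)/(612 - 380 + 722000 - 946200))) = 356027/(((⅓)*(-118)/(-223968))) = 356027/(((⅓)*(-1/223968)*(-118))) = 356027/(59/335952) = 356027*(335952/59) = 119607982704/59 ≈ 2.0273e+9)
M + c = 119607982704/59 + 353979 = 119628867465/59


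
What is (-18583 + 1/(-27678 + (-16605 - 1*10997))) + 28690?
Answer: 558714959/55280 ≈ 10107.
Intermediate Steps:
(-18583 + 1/(-27678 + (-16605 - 1*10997))) + 28690 = (-18583 + 1/(-27678 + (-16605 - 10997))) + 28690 = (-18583 + 1/(-27678 - 27602)) + 28690 = (-18583 + 1/(-55280)) + 28690 = (-18583 - 1/55280) + 28690 = -1027268241/55280 + 28690 = 558714959/55280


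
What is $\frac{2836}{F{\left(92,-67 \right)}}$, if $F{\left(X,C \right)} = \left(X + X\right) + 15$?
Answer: $\frac{2836}{199} \approx 14.251$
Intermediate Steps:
$F{\left(X,C \right)} = 15 + 2 X$ ($F{\left(X,C \right)} = 2 X + 15 = 15 + 2 X$)
$\frac{2836}{F{\left(92,-67 \right)}} = \frac{2836}{15 + 2 \cdot 92} = \frac{2836}{15 + 184} = \frac{2836}{199}$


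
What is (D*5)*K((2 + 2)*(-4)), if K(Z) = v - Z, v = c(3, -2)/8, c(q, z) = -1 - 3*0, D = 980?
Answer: 155575/2 ≈ 77788.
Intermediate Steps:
c(q, z) = -1 (c(q, z) = -1 + 0 = -1)
v = -1/8 ≈ -0.12500
K(Z) = -1/8 - Z
(D*5)*K((2 + 2)*(-4)) = (980*5)*(-1/8 - (2 + 2)*(-4)) = 4900*(-1/8 - 4*(-4)) = 4900*(-1/8 - 1*(-16)) = 4900*(-1/8 + 16) = 4900*(127/8) = 155575/2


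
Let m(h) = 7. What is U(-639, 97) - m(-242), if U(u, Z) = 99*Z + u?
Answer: 8957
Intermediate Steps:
U(u, Z) = u + 99*Z
U(-639, 97) - m(-242) = (-639 + 99*97) - 1*7 = (-639 + 9603) - 7 = 8964 - 7 = 8957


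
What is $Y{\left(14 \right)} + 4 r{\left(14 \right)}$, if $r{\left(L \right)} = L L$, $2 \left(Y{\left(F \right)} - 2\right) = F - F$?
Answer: $786$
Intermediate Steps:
$Y{\left(F \right)} = 2$ ($Y{\left(F \right)} = 2 + \frac{F - F}{2} = 2 + \frac{1}{2} \cdot 0 = 2 + 0 = 2$)
$r{\left(L \right)} = L^{2}$
$Y{\left(14 \right)} + 4 r{\left(14 \right)} = 2 + 4 \cdot 14^{2} = 2 + 4 \cdot 196 = 2 + 784 = 786$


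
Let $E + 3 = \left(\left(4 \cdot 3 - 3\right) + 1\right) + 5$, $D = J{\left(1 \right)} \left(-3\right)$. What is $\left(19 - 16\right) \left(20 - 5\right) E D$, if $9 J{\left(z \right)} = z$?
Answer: $-180$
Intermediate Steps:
$J{\left(z \right)} = \frac{z}{9}$
$D = - \frac{1}{3}$ ($D = \frac{1}{9} \cdot 1 \left(-3\right) = \frac{1}{9} \left(-3\right) = - \frac{1}{3} \approx -0.33333$)
$E = 12$ ($E = -3 + \left(\left(\left(4 \cdot 3 - 3\right) + 1\right) + 5\right) = -3 + \left(\left(\left(12 - 3\right) + 1\right) + 5\right) = -3 + \left(\left(9 + 1\right) + 5\right) = -3 + \left(10 + 5\right) = -3 + 15 = 12$)
$\left(19 - 16\right) \left(20 - 5\right) E D = \left(19 - 16\right) \left(20 - 5\right) 12 \left(- \frac{1}{3}\right) = 3 \cdot 15 \cdot 12 \left(- \frac{1}{3}\right) = 45 \cdot 12 \left(- \frac{1}{3}\right) = 540 \left(- \frac{1}{3}\right) = -180$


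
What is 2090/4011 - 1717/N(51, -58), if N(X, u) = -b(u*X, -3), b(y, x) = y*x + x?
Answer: 2825253/3953509 ≈ 0.71462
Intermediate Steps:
b(y, x) = x + x*y (b(y, x) = x*y + x = x + x*y)
N(X, u) = 3 + 3*X*u (N(X, u) = -(-3)*(1 + u*X) = -(-3)*(1 + X*u) = -(-3 - 3*X*u) = 3 + 3*X*u)
2090/4011 - 1717/N(51, -58) = 2090/4011 - 1717/(3 + 3*51*(-58)) = 2090*(1/4011) - 1717/(3 - 8874) = 2090/4011 - 1717/(-8871) = 2090/4011 - 1717*(-1/8871) = 2090/4011 + 1717/8871 = 2825253/3953509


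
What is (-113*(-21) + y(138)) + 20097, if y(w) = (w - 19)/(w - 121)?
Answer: 22477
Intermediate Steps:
y(w) = (-19 + w)/(-121 + w)
(-113*(-21) + y(138)) + 20097 = (-113*(-21) + (-19 + 138)/(-121 + 138)) + 20097 = (2373 + 119/17) + 20097 = (2373 + (1/17)*119) + 20097 = (2373 + 7) + 20097 = 2380 + 20097 = 22477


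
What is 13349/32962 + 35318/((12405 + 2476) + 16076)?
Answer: 1577396909/1020404634 ≈ 1.5459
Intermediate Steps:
13349/32962 + 35318/((12405 + 2476) + 16076) = 13349*(1/32962) + 35318/(14881 + 16076) = 13349/32962 + 35318/30957 = 1577396909/1020404634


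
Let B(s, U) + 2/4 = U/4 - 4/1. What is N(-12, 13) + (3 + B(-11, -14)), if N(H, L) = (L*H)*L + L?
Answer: -2020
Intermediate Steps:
N(H, L) = L + H*L**2 (N(H, L) = (H*L)*L + L = H*L**2 + L = L + H*L**2)
B(s, U) = -9/2 + U/4 (B(s, U) = -1/2 + (U/4 - 4/1) = -1/2 + (U*(1/4) - 4*1) = -1/2 + (U/4 - 4) = -1/2 + (-4 + U/4) = -9/2 + U/4)
N(-12, 13) + (3 + B(-11, -14)) = 13*(1 - 12*13) + (3 + (-9/2 + (1/4)*(-14))) = 13*(1 - 156) + (3 + (-9/2 - 7/2)) = 13*(-155) + (3 - 8) = -2015 - 5 = -2020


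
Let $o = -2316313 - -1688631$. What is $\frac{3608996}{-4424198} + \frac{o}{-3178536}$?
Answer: $- \frac{2173583565205}{3515618153532} \approx -0.61827$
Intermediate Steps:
$o = -627682$ ($o = -2316313 + 1688631 = -627682$)
$\frac{3608996}{-4424198} + \frac{o}{-3178536} = \frac{3608996}{-4424198} - \frac{627682}{-3178536} = 3608996 \left(- \frac{1}{4424198}\right) - - \frac{313841}{1589268} = - \frac{1804498}{2212099} + \frac{313841}{1589268} = - \frac{2173583565205}{3515618153532}$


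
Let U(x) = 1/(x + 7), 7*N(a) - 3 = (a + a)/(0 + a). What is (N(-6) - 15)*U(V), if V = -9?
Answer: 50/7 ≈ 7.1429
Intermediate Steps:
N(a) = 5/7 (N(a) = 3/7 + ((a + a)/(0 + a))/7 = 3/7 + ((2*a)/a)/7 = 3/7 + (⅐)*2 = 3/7 + 2/7 = 5/7)
U(x) = 1/(7 + x)
(N(-6) - 15)*U(V) = (5/7 - 15)/(7 - 9) = -100/7/(-2) = -100/7*(-½) = 50/7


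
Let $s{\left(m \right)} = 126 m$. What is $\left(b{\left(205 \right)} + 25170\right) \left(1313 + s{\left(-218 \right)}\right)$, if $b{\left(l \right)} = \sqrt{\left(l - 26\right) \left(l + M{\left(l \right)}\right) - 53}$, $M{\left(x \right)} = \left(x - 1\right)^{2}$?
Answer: $-658321350 - 26155 \sqrt{7485906} \approx -7.2988 \cdot 10^{8}$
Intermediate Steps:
$M{\left(x \right)} = \left(-1 + x\right)^{2}$
$b{\left(l \right)} = \sqrt{-53 + \left(-26 + l\right) \left(l + \left(-1 + l\right)^{2}\right)}$ ($b{\left(l \right)} = \sqrt{\left(l - 26\right) \left(l + \left(-1 + l\right)^{2}\right) - 53} = \sqrt{\left(-26 + l\right) \left(l + \left(-1 + l\right)^{2}\right) - 53} = \sqrt{-53 + \left(-26 + l\right) \left(l + \left(-1 + l\right)^{2}\right)}$)
$\left(b{\left(205 \right)} + 25170\right) \left(1313 + s{\left(-218 \right)}\right) = \left(\sqrt{-79 + 205^{3} - 27 \cdot 205^{2} + 27 \cdot 205} + 25170\right) \left(1313 + 126 \left(-218\right)\right) = \left(\sqrt{-79 + 8615125 - 1134675 + 5535} + 25170\right) \left(1313 - 27468\right) = \left(\sqrt{-79 + 8615125 - 1134675 + 5535} + 25170\right) \left(-26155\right) = \left(\sqrt{7485906} + 25170\right) \left(-26155\right) = \left(25170 + \sqrt{7485906}\right) \left(-26155\right) = -658321350 - 26155 \sqrt{7485906}$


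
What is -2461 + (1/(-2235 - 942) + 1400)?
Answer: -3370798/3177 ≈ -1061.0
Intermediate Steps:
-2461 + (1/(-2235 - 942) + 1400) = -2461 + (1/(-3177) + 1400) = -2461 + (-1/3177 + 1400) = -2461 + 4447799/3177 = -3370798/3177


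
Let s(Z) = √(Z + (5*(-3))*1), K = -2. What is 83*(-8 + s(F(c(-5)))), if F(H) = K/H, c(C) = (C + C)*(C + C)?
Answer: -664 + 83*I*√1502/10 ≈ -664.0 + 321.67*I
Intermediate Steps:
c(C) = 4*C² (c(C) = (2*C)*(2*C) = 4*C²)
F(H) = -2/H
s(Z) = √(-15 + Z) (s(Z) = √(Z - 15*1) = √(Z - 15) = √(-15 + Z))
83*(-8 + s(F(c(-5)))) = 83*(-8 + √(-15 - 2/(4*(-5)²))) = 83*(-8 + √(-15 - 2/(4*25))) = 83*(-8 + √(-15 - 2/100)) = 83*(-8 + √(-15 - 2*1/100)) = 83*(-8 + √(-15 - 1/50)) = 83*(-8 + √(-751/50)) = 83*(-8 + I*√1502/10) = -664 + 83*I*√1502/10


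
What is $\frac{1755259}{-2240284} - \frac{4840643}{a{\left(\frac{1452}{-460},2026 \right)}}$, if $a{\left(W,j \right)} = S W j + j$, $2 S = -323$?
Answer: $- \frac{1455994483198173}{266607746248468} \approx -5.4612$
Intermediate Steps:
$S = - \frac{323}{2}$ ($S = \frac{1}{2} \left(-323\right) = - \frac{323}{2} \approx -161.5$)
$a{\left(W,j \right)} = j - \frac{323 W j}{2}$ ($a{\left(W,j \right)} = - \frac{323 W}{2} j + j = - \frac{323 W j}{2} + j = j - \frac{323 W j}{2}$)
$\frac{1755259}{-2240284} - \frac{4840643}{a{\left(\frac{1452}{-460},2026 \right)}} = \frac{1755259}{-2240284} - \frac{4840643}{\frac{1}{2} \cdot 2026 \left(2 - 323 \frac{1452}{-460}\right)} = 1755259 \left(- \frac{1}{2240284}\right) - \frac{4840643}{\frac{1}{2} \cdot 2026 \left(2 - 323 \cdot 1452 \left(- \frac{1}{460}\right)\right)} = - \frac{1755259}{2240284} - \frac{4840643}{\frac{1}{2} \cdot 2026 \left(2 - - \frac{117249}{115}\right)} = - \frac{1755259}{2240284} - \frac{4840643}{\frac{1}{2} \cdot 2026 \left(2 + \frac{117249}{115}\right)} = - \frac{1755259}{2240284} - \frac{4840643}{\frac{1}{2} \cdot 2026 \cdot \frac{117479}{115}} = - \frac{1755259}{2240284} - \frac{4840643}{\frac{119006227}{115}} = - \frac{1755259}{2240284} - \frac{556673945}{119006227} = - \frac{1455994483198173}{266607746248468}$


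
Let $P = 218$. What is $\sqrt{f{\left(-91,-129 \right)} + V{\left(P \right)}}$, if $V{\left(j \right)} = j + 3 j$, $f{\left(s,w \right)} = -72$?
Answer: $20 \sqrt{2} \approx 28.284$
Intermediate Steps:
$V{\left(j \right)} = 4 j$
$\sqrt{f{\left(-91,-129 \right)} + V{\left(P \right)}} = \sqrt{-72 + 4 \cdot 218} = \sqrt{-72 + 872} = \sqrt{800} = 20 \sqrt{2}$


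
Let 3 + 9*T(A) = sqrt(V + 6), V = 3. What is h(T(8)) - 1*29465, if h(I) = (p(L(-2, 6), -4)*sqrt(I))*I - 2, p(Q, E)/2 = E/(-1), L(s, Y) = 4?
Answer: -29467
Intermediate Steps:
p(Q, E) = -2*E (p(Q, E) = 2*(E/(-1)) = 2*(E*(-1)) = 2*(-E) = -2*E)
T(A) = 0 (T(A) = -1/3 + sqrt(3 + 6)/9 = -1/3 + sqrt(9)/9 = -1/3 + (1/9)*3 = -1/3 + 1/3 = 0)
h(I) = -2 + 8*I**(3/2) (h(I) = ((-2*(-4))*sqrt(I))*I - 2 = (8*sqrt(I))*I - 2 = 8*I**(3/2) - 2 = -2 + 8*I**(3/2))
h(T(8)) - 1*29465 = (-2 + 8*0**(3/2)) - 1*29465 = (-2 + 8*0) - 29465 = (-2 + 0) - 29465 = -2 - 29465 = -29467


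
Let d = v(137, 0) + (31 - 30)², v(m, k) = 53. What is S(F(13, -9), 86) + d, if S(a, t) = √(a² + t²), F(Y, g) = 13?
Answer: 54 + √7565 ≈ 140.98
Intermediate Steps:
d = 54 (d = 53 + (31 - 30)² = 53 + 1² = 53 + 1 = 54)
S(F(13, -9), 86) + d = √(13² + 86²) + 54 = √(169 + 7396) + 54 = √7565 + 54 = 54 + √7565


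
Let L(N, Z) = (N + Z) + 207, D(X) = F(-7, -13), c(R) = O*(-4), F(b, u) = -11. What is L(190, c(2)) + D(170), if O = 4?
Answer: 370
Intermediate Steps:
c(R) = -16 (c(R) = 4*(-4) = -16)
D(X) = -11
L(N, Z) = 207 + N + Z
L(190, c(2)) + D(170) = (207 + 190 - 16) - 11 = 381 - 11 = 370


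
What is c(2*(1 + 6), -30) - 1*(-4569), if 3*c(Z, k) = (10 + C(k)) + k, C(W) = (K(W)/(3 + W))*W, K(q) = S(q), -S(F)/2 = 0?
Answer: 13687/3 ≈ 4562.3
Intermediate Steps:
S(F) = 0 (S(F) = -2*0 = 0)
K(q) = 0
C(W) = 0 (C(W) = (0/(3 + W))*W = 0*W = 0)
c(Z, k) = 10/3 + k/3 (c(Z, k) = ((10 + 0) + k)/3 = (10 + k)/3 = 10/3 + k/3)
c(2*(1 + 6), -30) - 1*(-4569) = (10/3 + (⅓)*(-30)) - 1*(-4569) = (10/3 - 10) + 4569 = -20/3 + 4569 = 13687/3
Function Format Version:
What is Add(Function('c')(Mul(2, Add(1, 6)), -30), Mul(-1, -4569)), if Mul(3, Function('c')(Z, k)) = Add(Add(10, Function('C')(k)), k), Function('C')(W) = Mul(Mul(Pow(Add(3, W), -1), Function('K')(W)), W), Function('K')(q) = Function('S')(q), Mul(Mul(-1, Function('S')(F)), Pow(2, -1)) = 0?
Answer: Rational(13687, 3) ≈ 4562.3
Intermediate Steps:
Function('S')(F) = 0 (Function('S')(F) = Mul(-2, 0) = 0)
Function('K')(q) = 0
Function('C')(W) = 0 (Function('C')(W) = Mul(Mul(Pow(Add(3, W), -1), 0), W) = Mul(0, W) = 0)
Function('c')(Z, k) = Add(Rational(10, 3), Mul(Rational(1, 3), k)) (Function('c')(Z, k) = Mul(Rational(1, 3), Add(Add(10, 0), k)) = Mul(Rational(1, 3), Add(10, k)) = Add(Rational(10, 3), Mul(Rational(1, 3), k)))
Add(Function('c')(Mul(2, Add(1, 6)), -30), Mul(-1, -4569)) = Add(Add(Rational(10, 3), Mul(Rational(1, 3), -30)), Mul(-1, -4569)) = Add(Add(Rational(10, 3), -10), 4569) = Add(Rational(-20, 3), 4569) = Rational(13687, 3)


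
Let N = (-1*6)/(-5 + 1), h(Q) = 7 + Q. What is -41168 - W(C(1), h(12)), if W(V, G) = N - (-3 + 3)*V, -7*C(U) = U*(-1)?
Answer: -82339/2 ≈ -41170.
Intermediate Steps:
C(U) = U/7 (C(U) = -U*(-1)/7 = -(-1)*U/7 = U/7)
N = 3/2 (N = -6/(-4) = -6*(-¼) = 3/2 ≈ 1.5000)
W(V, G) = 3/2 (W(V, G) = 3/2 - (-3 + 3)*V = 3/2 - 0*V = 3/2 - 1*0 = 3/2 + 0 = 3/2)
-41168 - W(C(1), h(12)) = -41168 - 1*3/2 = -41168 - 3/2 = -82339/2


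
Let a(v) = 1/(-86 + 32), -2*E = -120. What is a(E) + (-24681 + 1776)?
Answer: -1236871/54 ≈ -22905.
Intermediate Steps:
E = 60 (E = -1/2*(-120) = 60)
a(v) = -1/54 (a(v) = 1/(-54) = -1/54)
a(E) + (-24681 + 1776) = -1/54 + (-24681 + 1776) = -1/54 - 22905 = -1236871/54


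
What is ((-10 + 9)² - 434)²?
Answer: 187489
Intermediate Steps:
((-10 + 9)² - 434)² = ((-1)² - 434)² = (1 - 434)² = (-433)² = 187489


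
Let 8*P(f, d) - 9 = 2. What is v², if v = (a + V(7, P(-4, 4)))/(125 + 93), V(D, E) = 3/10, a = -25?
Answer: 61009/4752400 ≈ 0.012838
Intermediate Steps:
P(f, d) = 11/8 (P(f, d) = 9/8 + (⅛)*2 = 9/8 + ¼ = 11/8)
V(D, E) = 3/10 (V(D, E) = 3*(⅒) = 3/10)
v = -247/2180 (v = (-25 + 3/10)/(125 + 93) = -247/10/218 = -247/10*1/218 = -247/2180 ≈ -0.11330)
v² = (-247/2180)² = 61009/4752400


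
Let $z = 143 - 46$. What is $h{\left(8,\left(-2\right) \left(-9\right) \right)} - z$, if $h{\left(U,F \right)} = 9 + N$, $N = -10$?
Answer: $-98$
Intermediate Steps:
$h{\left(U,F \right)} = -1$ ($h{\left(U,F \right)} = 9 - 10 = -1$)
$z = 97$ ($z = 143 - 46 = 97$)
$h{\left(8,\left(-2\right) \left(-9\right) \right)} - z = -1 - 97 = -98$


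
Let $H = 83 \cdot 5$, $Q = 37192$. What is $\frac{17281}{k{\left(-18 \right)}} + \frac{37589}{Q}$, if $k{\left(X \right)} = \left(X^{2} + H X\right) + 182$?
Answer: $- \frac{95236289}{64751272} \approx -1.4708$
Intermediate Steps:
$H = 415$
$k{\left(X \right)} = 182 + X^{2} + 415 X$ ($k{\left(X \right)} = \left(X^{2} + 415 X\right) + 182 = 182 + X^{2} + 415 X$)
$\frac{17281}{k{\left(-18 \right)}} + \frac{37589}{Q} = \frac{17281}{182 + \left(-18\right)^{2} + 415 \left(-18\right)} + \frac{37589}{37192} = \frac{17281}{182 + 324 - 7470} + 37589 \cdot \frac{1}{37192} = \frac{17281}{-6964} + \frac{37589}{37192} = 17281 \left(- \frac{1}{6964}\right) + \frac{37589}{37192} = - \frac{17281}{6964} + \frac{37589}{37192} = - \frac{95236289}{64751272}$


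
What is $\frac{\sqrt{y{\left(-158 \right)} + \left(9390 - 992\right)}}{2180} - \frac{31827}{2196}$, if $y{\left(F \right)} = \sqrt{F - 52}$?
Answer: $- \frac{10609}{732} + \frac{\sqrt{8398 + i \sqrt{210}}}{2180} \approx -14.451 + 3.6269 \cdot 10^{-5} i$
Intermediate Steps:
$y{\left(F \right)} = \sqrt{-52 + F}$
$\frac{\sqrt{y{\left(-158 \right)} + \left(9390 - 992\right)}}{2180} - \frac{31827}{2196} = \frac{\sqrt{\sqrt{-52 - 158} + \left(9390 - 992\right)}}{2180} - \frac{31827}{2196} = \sqrt{\sqrt{-210} + \left(9390 - 992\right)} \frac{1}{2180} - \frac{10609}{732} = \sqrt{i \sqrt{210} + 8398} \cdot \frac{1}{2180} - \frac{10609}{732} = \sqrt{8398 + i \sqrt{210}} \cdot \frac{1}{2180} - \frac{10609}{732} = \frac{\sqrt{8398 + i \sqrt{210}}}{2180} - \frac{10609}{732} = - \frac{10609}{732} + \frac{\sqrt{8398 + i \sqrt{210}}}{2180}$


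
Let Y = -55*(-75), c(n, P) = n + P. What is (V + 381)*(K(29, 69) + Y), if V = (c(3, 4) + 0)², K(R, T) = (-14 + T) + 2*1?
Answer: 1798260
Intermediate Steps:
K(R, T) = -12 + T (K(R, T) = (-14 + T) + 2 = -12 + T)
c(n, P) = P + n
Y = 4125
V = 49 (V = ((4 + 3) + 0)² = (7 + 0)² = 7² = 49)
(V + 381)*(K(29, 69) + Y) = (49 + 381)*((-12 + 69) + 4125) = 430*(57 + 4125) = 430*4182 = 1798260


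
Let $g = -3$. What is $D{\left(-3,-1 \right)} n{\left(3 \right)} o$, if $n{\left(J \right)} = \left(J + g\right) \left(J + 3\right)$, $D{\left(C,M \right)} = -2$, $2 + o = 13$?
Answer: $0$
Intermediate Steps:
$o = 11$ ($o = -2 + 13 = 11$)
$n{\left(J \right)} = \left(-3 + J\right) \left(3 + J\right)$ ($n{\left(J \right)} = \left(J - 3\right) \left(J + 3\right) = \left(-3 + J\right) \left(3 + J\right)$)
$D{\left(-3,-1 \right)} n{\left(3 \right)} o = - 2 \left(-9 + 3^{2}\right) 11 = - 2 \left(-9 + 9\right) 11 = \left(-2\right) 0 \cdot 11 = 0 \cdot 11 = 0$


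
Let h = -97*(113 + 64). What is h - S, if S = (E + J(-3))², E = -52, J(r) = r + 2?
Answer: -19978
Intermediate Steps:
J(r) = 2 + r
S = 2809 (S = (-52 + (2 - 3))² = (-52 - 1)² = (-53)² = 2809)
h = -17169 (h = -97*177 = -17169)
h - S = -17169 - 1*2809 = -17169 - 2809 = -19978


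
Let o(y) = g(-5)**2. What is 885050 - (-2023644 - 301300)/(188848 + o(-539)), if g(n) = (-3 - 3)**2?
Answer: 10518079509/11884 ≈ 8.8506e+5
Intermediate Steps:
g(n) = 36 (g(n) = (-6)**2 = 36)
o(y) = 1296 (o(y) = 36**2 = 1296)
885050 - (-2023644 - 301300)/(188848 + o(-539)) = 885050 - (-2023644 - 301300)/(188848 + 1296) = 885050 - (-2324944)/190144 = 885050 - 1*(-145309/11884) = 885050 + 145309/11884 = 10518079509/11884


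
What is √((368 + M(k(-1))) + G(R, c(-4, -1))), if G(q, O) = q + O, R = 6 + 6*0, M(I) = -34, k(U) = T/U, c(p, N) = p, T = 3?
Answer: 4*√21 ≈ 18.330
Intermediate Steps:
k(U) = 3/U
R = 6 (R = 6 + 0 = 6)
G(q, O) = O + q
√((368 + M(k(-1))) + G(R, c(-4, -1))) = √((368 - 34) + (-4 + 6)) = √(334 + 2) = √336 = 4*√21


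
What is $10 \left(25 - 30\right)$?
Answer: $-50$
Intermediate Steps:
$10 \left(25 - 30\right) = 10 \left(-5\right) = -50$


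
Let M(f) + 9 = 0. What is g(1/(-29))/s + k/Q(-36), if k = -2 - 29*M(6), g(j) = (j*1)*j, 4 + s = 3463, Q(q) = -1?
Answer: -753435920/2909019 ≈ -259.00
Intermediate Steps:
M(f) = -9 (M(f) = -9 + 0 = -9)
s = 3459 (s = -4 + 3463 = 3459)
g(j) = j**2 (g(j) = j*j = j**2)
k = 259 (k = -2 - 29*(-9) = -2 + 261 = 259)
g(1/(-29))/s + k/Q(-36) = (1/(-29))**2/3459 + 259/(-1) = (-1/29)**2*(1/3459) + 259*(-1) = (1/841)*(1/3459) - 259 = 1/2909019 - 259 = -753435920/2909019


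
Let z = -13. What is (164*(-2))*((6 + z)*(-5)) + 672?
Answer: -10808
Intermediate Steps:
(164*(-2))*((6 + z)*(-5)) + 672 = (164*(-2))*((6 - 13)*(-5)) + 672 = -(-2296)*(-5) + 672 = -328*35 + 672 = -11480 + 672 = -10808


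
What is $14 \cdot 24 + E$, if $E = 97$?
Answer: $433$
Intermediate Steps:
$14 \cdot 24 + E = 14 \cdot 24 + 97 = 336 + 97 = 433$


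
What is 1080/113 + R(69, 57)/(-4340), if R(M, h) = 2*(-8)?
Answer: 1172252/122605 ≈ 9.5612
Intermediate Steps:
R(M, h) = -16
1080/113 + R(69, 57)/(-4340) = 1080/113 - 16/(-4340) = 1080*(1/113) - 16*(-1/4340) = 1080/113 + 4/1085 = 1172252/122605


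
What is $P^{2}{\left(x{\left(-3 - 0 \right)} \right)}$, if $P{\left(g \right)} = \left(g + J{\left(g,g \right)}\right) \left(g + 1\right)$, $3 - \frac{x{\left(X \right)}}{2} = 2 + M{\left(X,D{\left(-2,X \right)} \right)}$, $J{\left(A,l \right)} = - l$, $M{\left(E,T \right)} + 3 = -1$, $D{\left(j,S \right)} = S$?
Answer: $0$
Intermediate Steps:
$M{\left(E,T \right)} = -4$ ($M{\left(E,T \right)} = -3 - 1 = -4$)
$x{\left(X \right)} = 10$ ($x{\left(X \right)} = 6 - 2 \left(2 - 4\right) = 6 - -4 = 6 + 4 = 10$)
$P{\left(g \right)} = 0$ ($P{\left(g \right)} = \left(g - g\right) \left(g + 1\right) = 0 \left(1 + g\right) = 0$)
$P^{2}{\left(x{\left(-3 - 0 \right)} \right)} = 0^{2} = 0$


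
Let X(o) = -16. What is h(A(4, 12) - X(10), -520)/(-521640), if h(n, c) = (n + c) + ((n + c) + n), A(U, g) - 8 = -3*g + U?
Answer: 19/9315 ≈ 0.0020397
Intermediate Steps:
A(U, g) = 8 + U - 3*g (A(U, g) = 8 + (-3*g + U) = 8 + (U - 3*g) = 8 + U - 3*g)
h(n, c) = 2*c + 3*n (h(n, c) = (c + n) + ((c + n) + n) = (c + n) + (c + 2*n) = 2*c + 3*n)
h(A(4, 12) - X(10), -520)/(-521640) = (2*(-520) + 3*((8 + 4 - 3*12) - 1*(-16)))/(-521640) = (-1040 + 3*((8 + 4 - 36) + 16))*(-1/521640) = (-1040 + 3*(-24 + 16))*(-1/521640) = (-1040 + 3*(-8))*(-1/521640) = (-1040 - 24)*(-1/521640) = -1064*(-1/521640) = 19/9315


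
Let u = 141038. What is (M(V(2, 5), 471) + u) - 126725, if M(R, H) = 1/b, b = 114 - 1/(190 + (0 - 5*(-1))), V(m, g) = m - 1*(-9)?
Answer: 318163872/22229 ≈ 14313.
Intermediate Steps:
V(m, g) = 9 + m (V(m, g) = m + 9 = 9 + m)
b = 22229/195 (b = 114 - 1/(190 + (0 + 5)) = 114 - 1/(190 + 5) = 114 - 1/195 = 22229/195 ≈ 113.99)
M(R, H) = 195/22229 (M(R, H) = 1/(22229/195) = 195/22229)
(M(V(2, 5), 471) + u) - 126725 = (195/22229 + 141038) - 126725 = 3135133897/22229 - 126725 = 318163872/22229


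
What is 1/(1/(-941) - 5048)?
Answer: -941/4750169 ≈ -0.00019810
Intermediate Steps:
1/(1/(-941) - 5048) = 1/(-1/941 - 5048) = 1/(-4750169/941) = -941/4750169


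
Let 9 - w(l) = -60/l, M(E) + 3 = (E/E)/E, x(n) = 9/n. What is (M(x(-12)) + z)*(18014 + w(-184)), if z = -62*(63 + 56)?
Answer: -18360815321/138 ≈ -1.3305e+8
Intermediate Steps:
M(E) = -3 + 1/E (M(E) = -3 + (E/E)/E = -3 + 1/E)
z = -7378 (z = -62*119 = -7378)
w(l) = 9 + 60/l (w(l) = 9 - (-60)/l = 9 + 60/l)
(M(x(-12)) + z)*(18014 + w(-184)) = ((-3 + 1/(9/(-12))) - 7378)*(18014 + (9 + 60/(-184))) = ((-3 + 1/(9*(-1/12))) - 7378)*(18014 + (9 + 60*(-1/184))) = ((-3 + 1/(-¾)) - 7378)*(18014 + (9 - 15/46)) = ((-3 - 4/3) - 7378)*(18014 + 399/46) = (-13/3 - 7378)*(829043/46) = -22147/3*829043/46 = -18360815321/138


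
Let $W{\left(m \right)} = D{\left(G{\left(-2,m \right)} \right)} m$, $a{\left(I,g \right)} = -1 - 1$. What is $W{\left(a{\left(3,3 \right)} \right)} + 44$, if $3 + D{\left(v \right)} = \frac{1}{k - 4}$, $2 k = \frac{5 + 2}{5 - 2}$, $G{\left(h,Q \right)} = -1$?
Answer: $\frac{862}{17} \approx 50.706$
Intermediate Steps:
$k = \frac{7}{6}$ ($k = \frac{\left(5 + 2\right) \frac{1}{5 - 2}}{2} = \frac{7 \cdot \frac{1}{3}}{2} = \frac{1}{2} \cdot \frac{7}{3} = \frac{7}{6} \approx 1.1667$)
$D{\left(v \right)} = - \frac{57}{17}$ ($D{\left(v \right)} = -3 + \frac{1}{\frac{7}{6} - 4} = -3 + \frac{1}{- \frac{17}{6}} = -3 - \frac{6}{17} = - \frac{57}{17}$)
$a{\left(I,g \right)} = -2$ ($a{\left(I,g \right)} = -1 - 1 = -2$)
$W{\left(m \right)} = - \frac{57 m}{17}$
$W{\left(a{\left(3,3 \right)} \right)} + 44 = \left(- \frac{57}{17}\right) \left(-2\right) + 44 = \frac{114}{17} + 44 = \frac{862}{17}$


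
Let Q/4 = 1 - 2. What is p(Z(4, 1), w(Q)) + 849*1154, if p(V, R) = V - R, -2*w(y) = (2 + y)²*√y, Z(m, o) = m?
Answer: 979750 + 4*I ≈ 9.7975e+5 + 4.0*I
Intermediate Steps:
Q = -4 (Q = 4*(1 - 2) = 4*(-1) = -4)
w(y) = -√y*(2 + y)²/2 (w(y) = -(2 + y)²*√y/2 = -√y*(2 + y)²/2)
p(Z(4, 1), w(Q)) + 849*1154 = (4 - (-1)*√(-4)*(2 - 4)²/2) + 849*1154 = (4 - (-1)*2*I*(-2)²/2) + 979746 = (4 - (-1)*2*I*4/2) + 979746 = (4 - (-4)*I) + 979746 = (4 + 4*I) + 979746 = 979750 + 4*I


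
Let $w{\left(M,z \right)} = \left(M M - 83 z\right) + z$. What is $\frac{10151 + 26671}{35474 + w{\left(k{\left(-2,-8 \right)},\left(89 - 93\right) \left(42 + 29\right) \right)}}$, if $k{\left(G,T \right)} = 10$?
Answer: $\frac{969}{1549} \approx 0.62556$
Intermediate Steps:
$w{\left(M,z \right)} = M^{2} - 82 z$ ($w{\left(M,z \right)} = \left(M^{2} - 83 z\right) + z = M^{2} - 82 z$)
$\frac{10151 + 26671}{35474 + w{\left(k{\left(-2,-8 \right)},\left(89 - 93\right) \left(42 + 29\right) \right)}} = \frac{10151 + 26671}{35474 - \left(-100 + 82 \left(89 - 93\right) \left(42 + 29\right)\right)} = \frac{36822}{35474 - \left(-100 + 82 \left(\left(-4\right) 71\right)\right)} = \frac{36822}{35474 + \left(100 - -23288\right)} = \frac{36822}{35474 + \left(100 + 23288\right)} = \frac{36822}{35474 + 23388} = \frac{36822}{58862} = 36822 \cdot \frac{1}{58862} = \frac{969}{1549}$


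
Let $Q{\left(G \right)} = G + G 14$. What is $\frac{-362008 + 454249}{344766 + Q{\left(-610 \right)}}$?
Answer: $\frac{30747}{111872} \approx 0.27484$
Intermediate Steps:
$Q{\left(G \right)} = 15 G$ ($Q{\left(G \right)} = G + 14 G = 15 G$)
$\frac{-362008 + 454249}{344766 + Q{\left(-610 \right)}} = \frac{-362008 + 454249}{344766 + 15 \left(-610\right)} = \frac{92241}{344766 - 9150} = \frac{92241}{335616} = 92241 \cdot \frac{1}{335616} = \frac{30747}{111872}$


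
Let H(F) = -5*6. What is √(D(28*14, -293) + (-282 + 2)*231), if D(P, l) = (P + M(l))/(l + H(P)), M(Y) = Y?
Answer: 11*I*√55768857/323 ≈ 254.32*I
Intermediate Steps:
H(F) = -30
D(P, l) = (P + l)/(-30 + l) (D(P, l) = (P + l)/(l - 30) = (P + l)/(-30 + l))
√(D(28*14, -293) + (-282 + 2)*231) = √((28*14 - 293)/(-30 - 293) + (-282 + 2)*231) = √((392 - 293)/(-323) - 280*231) = √(-1/323*99 - 64680) = √(-99/323 - 64680) = √(-20891739/323) = 11*I*√55768857/323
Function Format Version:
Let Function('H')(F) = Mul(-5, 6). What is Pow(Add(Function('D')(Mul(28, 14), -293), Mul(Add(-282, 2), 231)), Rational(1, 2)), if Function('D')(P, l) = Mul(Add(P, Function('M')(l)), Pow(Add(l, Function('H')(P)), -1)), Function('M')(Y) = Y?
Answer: Mul(Rational(11, 323), I, Pow(55768857, Rational(1, 2))) ≈ Mul(254.32, I)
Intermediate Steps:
Function('H')(F) = -30
Function('D')(P, l) = Mul(Pow(Add(-30, l), -1), Add(P, l)) (Function('D')(P, l) = Mul(Add(P, l), Pow(Add(l, -30), -1)) = Mul(Add(P, l), Pow(Add(-30, l), -1)) = Mul(Pow(Add(-30, l), -1), Add(P, l)))
Pow(Add(Function('D')(Mul(28, 14), -293), Mul(Add(-282, 2), 231)), Rational(1, 2)) = Pow(Add(Mul(Pow(Add(-30, -293), -1), Add(Mul(28, 14), -293)), Mul(Add(-282, 2), 231)), Rational(1, 2)) = Pow(Add(Mul(Pow(-323, -1), Add(392, -293)), Mul(-280, 231)), Rational(1, 2)) = Pow(Add(Mul(Rational(-1, 323), 99), -64680), Rational(1, 2)) = Pow(Add(Rational(-99, 323), -64680), Rational(1, 2)) = Pow(Rational(-20891739, 323), Rational(1, 2)) = Mul(Rational(11, 323), I, Pow(55768857, Rational(1, 2)))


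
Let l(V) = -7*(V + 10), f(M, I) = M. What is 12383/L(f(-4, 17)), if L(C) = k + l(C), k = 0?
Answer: -1769/6 ≈ -294.83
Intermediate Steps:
l(V) = -70 - 7*V (l(V) = -7*(10 + V) = -70 - 7*V)
L(C) = -70 - 7*C (L(C) = 0 + (-70 - 7*C) = -70 - 7*C)
12383/L(f(-4, 17)) = 12383/(-70 - 7*(-4)) = 12383/(-70 + 28) = 12383/(-42) = 12383*(-1/42) = -1769/6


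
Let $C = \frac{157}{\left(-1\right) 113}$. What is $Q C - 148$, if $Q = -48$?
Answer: $- \frac{9188}{113} \approx -81.31$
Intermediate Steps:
$C = - \frac{157}{113}$ ($C = \frac{157}{-113} = 157 \left(- \frac{1}{113}\right) = - \frac{157}{113} \approx -1.3894$)
$Q C - 148 = \left(-48\right) \left(- \frac{157}{113}\right) - 148 = \frac{7536}{113} - 148 = - \frac{9188}{113}$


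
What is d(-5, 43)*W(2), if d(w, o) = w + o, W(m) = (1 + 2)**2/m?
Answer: 171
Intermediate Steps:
W(m) = 9/m (W(m) = 3**2/m = 9/m)
d(w, o) = o + w
d(-5, 43)*W(2) = (43 - 5)*(9/2) = 38*(9*(1/2)) = 38*(9/2) = 171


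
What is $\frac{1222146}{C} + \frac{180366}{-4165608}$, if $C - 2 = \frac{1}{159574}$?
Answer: $\frac{15044225356061487}{24619437548} \approx 6.1107 \cdot 10^{5}$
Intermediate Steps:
$C = \frac{319149}{159574}$ ($C = 2 + \frac{1}{159574} = \frac{319149}{159574} \approx 2.0$)
$\frac{1222146}{C} + \frac{180366}{-4165608} = \frac{1222146}{\frac{319149}{159574}} + \frac{180366}{-4165608} = 1222146 \cdot \frac{159574}{319149} + 180366 \left(- \frac{1}{4165608}\right) = \frac{21669191756}{35461} - \frac{30061}{694268} = \frac{15044225356061487}{24619437548}$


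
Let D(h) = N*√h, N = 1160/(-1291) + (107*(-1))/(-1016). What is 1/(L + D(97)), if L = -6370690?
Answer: -10960399219689331840/69825305704777628897933487 + 1364677070488*√97/69825305704777628897933487 ≈ -1.5697e-7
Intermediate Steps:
N = -1040423/1311656 (N = 1160*(-1/1291) - 107*(-1/1016) = -1160/1291 + 107/1016 = -1040423/1311656 ≈ -0.79321)
D(h) = -1040423*√h/1311656
1/(L + D(97)) = 1/(-6370690 - 1040423*√97/1311656)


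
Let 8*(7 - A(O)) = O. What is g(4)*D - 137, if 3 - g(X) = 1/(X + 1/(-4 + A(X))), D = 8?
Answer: -1263/11 ≈ -114.82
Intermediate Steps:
A(O) = 7 - O/8
g(X) = 3 - 1/(X + 1/(3 - X/8)) (g(X) = 3 - 1/(X + 1/(-4 + (7 - X/8))) = 3 - 1/(X + 1/(3 - X/8)))
g(4)*D - 137 = (4*(-73 + 3*4)/(-8 + 4² - 24*4))*8 - 137 = (4*(-73 + 12)/(-8 + 16 - 96))*8 - 137 = (4*(-61)/(-88))*8 - 137 = (4*(-1/88)*(-61))*8 - 137 = (61/22)*8 - 137 = 244/11 - 137 = -1263/11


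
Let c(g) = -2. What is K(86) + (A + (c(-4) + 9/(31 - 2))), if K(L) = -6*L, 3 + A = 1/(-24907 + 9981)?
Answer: -225382629/432854 ≈ -520.69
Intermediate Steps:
A = -44779/14926 (A = -3 + 1/(-24907 + 9981) = -3 + 1/(-14926) = -3 - 1/14926 = -44779/14926 ≈ -3.0001)
K(86) + (A + (c(-4) + 9/(31 - 2))) = -6*86 + (-44779/14926 + (-2 + 9/(31 - 2))) = -516 + (-44779/14926 + (-2 + 9/29)) = -516 + (-44779/14926 - 49/29) = -516 - 2029965/432854 = -225382629/432854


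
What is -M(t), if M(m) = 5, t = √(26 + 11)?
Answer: -5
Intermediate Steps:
t = √37 ≈ 6.0828
-M(t) = -1*5 = -5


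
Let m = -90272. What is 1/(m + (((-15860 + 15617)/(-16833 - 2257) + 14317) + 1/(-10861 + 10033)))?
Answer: -343620/26099653141 ≈ -1.3166e-5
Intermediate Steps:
1/(m + (((-15860 + 15617)/(-16833 - 2257) + 14317) + 1/(-10861 + 10033))) = 1/(-90272 + (((-15860 + 15617)/(-16833 - 2257) + 14317) + 1/(-10861 + 10033))) = 1/(-90272 + ((-243/(-19090) + 14317) + 1/(-828))) = 1/(-90272 + ((-243*(-1/19090) + 14317) - 1/828)) = 1/(-90272 + ((243/19090 + 14317) - 1/828)) = 1/(-90272 + (273311773/19090 - 1/828)) = 1/(-90272 + 4919611499/343620) = 1/(-26099653141/343620) = -343620/26099653141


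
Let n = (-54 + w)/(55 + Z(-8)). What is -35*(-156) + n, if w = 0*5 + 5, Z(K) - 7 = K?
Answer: 294791/54 ≈ 5459.1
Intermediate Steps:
Z(K) = 7 + K
w = 5 (w = 0 + 5 = 5)
n = -49/54 (n = (-54 + 5)/(55 + (7 - 8)) = -49/(55 - 1) = -49/54 ≈ -0.90741)
-35*(-156) + n = -35*(-156) - 49/54 = 5460 - 49/54 = 294791/54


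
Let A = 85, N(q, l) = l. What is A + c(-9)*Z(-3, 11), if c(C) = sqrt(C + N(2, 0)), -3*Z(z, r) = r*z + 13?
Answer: 85 + 20*I ≈ 85.0 + 20.0*I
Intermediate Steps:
Z(z, r) = -13/3 - r*z/3 (Z(z, r) = -(r*z + 13)/3 = -(13 + r*z)/3 = -13/3 - r*z/3)
c(C) = sqrt(C) (c(C) = sqrt(C + 0) = sqrt(C))
A + c(-9)*Z(-3, 11) = 85 + sqrt(-9)*(-13/3 - 1/3*11*(-3)) = 85 + (3*I)*(-13/3 + 11) = 85 + (3*I)*(20/3) = 85 + 20*I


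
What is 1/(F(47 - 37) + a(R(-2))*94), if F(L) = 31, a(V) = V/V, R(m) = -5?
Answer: 1/125 ≈ 0.0080000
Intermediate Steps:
a(V) = 1
1/(F(47 - 37) + a(R(-2))*94) = 1/(31 + 1*94) = 1/(31 + 94) = 1/125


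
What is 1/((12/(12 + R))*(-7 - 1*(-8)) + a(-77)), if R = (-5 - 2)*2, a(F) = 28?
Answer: 1/22 ≈ 0.045455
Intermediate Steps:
R = -14 (R = -7*2 = -14)
1/((12/(12 + R))*(-7 - 1*(-8)) + a(-77)) = 1/((12/(12 - 14))*(-7 - 1*(-8)) + 28) = 1/((12/(-2))*(-7 + 8) + 28) = 1/(-1/2*12*1 + 28) = 1/(-6*1 + 28) = 1/(-6 + 28) = 1/22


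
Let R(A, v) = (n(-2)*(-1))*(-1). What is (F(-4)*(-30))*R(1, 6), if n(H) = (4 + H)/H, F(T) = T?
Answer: -120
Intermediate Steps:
n(H) = (4 + H)/H
R(A, v) = -1 (R(A, v) = (((4 - 2)/(-2))*(-1))*(-1) = (-1/2*2*(-1))*(-1) = -1*(-1)*(-1) = 1*(-1) = -1)
(F(-4)*(-30))*R(1, 6) = -4*(-30)*(-1) = 120*(-1) = -120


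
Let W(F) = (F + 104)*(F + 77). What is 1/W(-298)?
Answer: 1/42874 ≈ 2.3324e-5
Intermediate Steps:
W(F) = (77 + F)*(104 + F) (W(F) = (104 + F)*(77 + F) = (77 + F)*(104 + F))
1/W(-298) = 1/(8008 + (-298)**2 + 181*(-298)) = 1/(8008 + 88804 - 53938) = 1/42874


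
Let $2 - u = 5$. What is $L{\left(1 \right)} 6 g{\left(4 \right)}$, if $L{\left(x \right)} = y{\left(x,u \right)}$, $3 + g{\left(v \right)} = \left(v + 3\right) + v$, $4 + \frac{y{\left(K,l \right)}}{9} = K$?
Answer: $-1296$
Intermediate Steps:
$u = -3$ ($u = 2 - 5 = -3$)
$y{\left(K,l \right)} = -36 + 9 K$
$g{\left(v \right)} = 2 v$ ($g{\left(v \right)} = -3 + \left(\left(v + 3\right) + v\right) = -3 + \left(\left(3 + v\right) + v\right) = -3 + \left(3 + 2 v\right) = 2 v$)
$L{\left(x \right)} = -36 + 9 x$
$L{\left(1 \right)} 6 g{\left(4 \right)} = \left(-36 + 9 \cdot 1\right) 6 \cdot 2 \cdot 4 = \left(-36 + 9\right) 6 \cdot 8 = \left(-27\right) 6 \cdot 8 = \left(-162\right) 8 = -1296$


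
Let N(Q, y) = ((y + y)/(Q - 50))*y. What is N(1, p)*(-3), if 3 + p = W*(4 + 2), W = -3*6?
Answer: 73926/49 ≈ 1508.7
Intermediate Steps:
W = -18
p = -111 (p = -3 - 18*(4 + 2) = -3 - 18*6 = -3 - 108 = -111)
N(Q, y) = 2*y²/(-50 + Q) (N(Q, y) = ((2*y)/(-50 + Q))*y = (2*y/(-50 + Q))*y = 2*y²/(-50 + Q))
N(1, p)*(-3) = (2*(-111)²/(-50 + 1))*(-3) = (2*12321/(-49))*(-3) = (2*12321*(-1/49))*(-3) = -24642/49*(-3) = 73926/49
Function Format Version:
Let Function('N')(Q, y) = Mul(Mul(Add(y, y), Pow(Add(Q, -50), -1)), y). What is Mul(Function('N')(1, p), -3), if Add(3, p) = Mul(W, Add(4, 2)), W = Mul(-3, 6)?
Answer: Rational(73926, 49) ≈ 1508.7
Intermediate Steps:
W = -18
p = -111 (p = Add(-3, Mul(-18, Add(4, 2))) = Add(-3, Mul(-18, 6)) = Add(-3, -108) = -111)
Function('N')(Q, y) = Mul(2, Pow(y, 2), Pow(Add(-50, Q), -1)) (Function('N')(Q, y) = Mul(Mul(Mul(2, y), Pow(Add(-50, Q), -1)), y) = Mul(Mul(2, y, Pow(Add(-50, Q), -1)), y) = Mul(2, Pow(y, 2), Pow(Add(-50, Q), -1)))
Mul(Function('N')(1, p), -3) = Mul(Mul(2, Pow(-111, 2), Pow(Add(-50, 1), -1)), -3) = Mul(Mul(2, 12321, Pow(-49, -1)), -3) = Mul(Mul(2, 12321, Rational(-1, 49)), -3) = Mul(Rational(-24642, 49), -3) = Rational(73926, 49)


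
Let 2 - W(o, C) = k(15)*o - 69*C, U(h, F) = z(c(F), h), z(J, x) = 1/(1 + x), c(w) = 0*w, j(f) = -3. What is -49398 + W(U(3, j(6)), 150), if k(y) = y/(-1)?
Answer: -156169/4 ≈ -39042.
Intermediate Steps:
k(y) = -y (k(y) = y*(-1) = -y)
c(w) = 0
U(h, F) = 1/(1 + h)
W(o, C) = 2 + 15*o + 69*C (W(o, C) = 2 - ((-1*15)*o - 69*C) = 2 - (-15*o - 69*C) = 2 - (-69*C - 15*o) = 2 + (15*o + 69*C) = 2 + 15*o + 69*C)
-49398 + W(U(3, j(6)), 150) = -49398 + (2 + 15/(1 + 3) + 69*150) = -49398 + (2 + 15/4 + 10350) = -49398 + 41423/4 = -156169/4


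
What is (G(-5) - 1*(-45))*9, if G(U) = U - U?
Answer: 405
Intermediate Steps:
G(U) = 0
(G(-5) - 1*(-45))*9 = (0 - 1*(-45))*9 = (0 + 45)*9 = 45*9 = 405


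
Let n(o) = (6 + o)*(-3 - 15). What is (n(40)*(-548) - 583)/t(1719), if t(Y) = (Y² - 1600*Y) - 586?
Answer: 453161/203975 ≈ 2.2216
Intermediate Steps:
n(o) = -108 - 18*o (n(o) = (6 + o)*(-18) = -108 - 18*o)
t(Y) = -586 + Y² - 1600*Y
(n(40)*(-548) - 583)/t(1719) = ((-108 - 18*40)*(-548) - 583)/(-586 + 1719² - 1600*1719) = ((-108 - 720)*(-548) - 583)/(-586 + 2954961 - 2750400) = (-828*(-548) - 583)/203975 = (453744 - 583)*(1/203975) = 453161*(1/203975) = 453161/203975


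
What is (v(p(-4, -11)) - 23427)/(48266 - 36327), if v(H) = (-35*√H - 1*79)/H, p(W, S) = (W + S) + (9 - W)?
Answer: -46775/23878 + 35*I*√2/23878 ≈ -1.9589 + 0.0020729*I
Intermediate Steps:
p(W, S) = 9 + S (p(W, S) = (S + W) + (9 - W) = 9 + S)
v(H) = (-79 - 35*√H)/H (v(H) = (-35*√H - 79)/H = (-79 - 35*√H)/H)
(v(p(-4, -11)) - 23427)/(48266 - 36327) = ((-79/(9 - 11) - 35/√(9 - 11)) - 23427)/(48266 - 36327) = ((-79/(-2) - (-35)*I*√2/2) - 23427)/11939 = ((-79*(-½) - (-35)*I*√2/2) - 23427)*(1/11939) = ((79/2 + 35*I*√2/2) - 23427)*(1/11939) = (-46775/2 + 35*I*√2/2)*(1/11939) = -46775/23878 + 35*I*√2/23878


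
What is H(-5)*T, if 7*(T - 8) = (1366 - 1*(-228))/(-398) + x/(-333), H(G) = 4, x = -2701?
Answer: 430600/12537 ≈ 34.346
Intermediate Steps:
T = 107650/12537 (T = 8 + ((1366 - 1*(-228))/(-398) - 2701/(-333))/7 = 8 + ((1366 + 228)*(-1/398) - 2701*(-1/333))/7 = 8 + (1594*(-1/398) + 73/9)/7 = 8 + (-797/199 + 73/9)/7 = 8 + (⅐)*(7354/1791) = 8 + 7354/12537 = 107650/12537 ≈ 8.5866)
H(-5)*T = 4*(107650/12537) = 430600/12537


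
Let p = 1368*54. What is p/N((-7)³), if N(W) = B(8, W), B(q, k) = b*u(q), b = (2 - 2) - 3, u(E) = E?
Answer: -3078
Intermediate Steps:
b = -3 (b = 0 - 3 = -3)
p = 73872
B(q, k) = -3*q
N(W) = -24 (N(W) = -3*8 = -24)
p/N((-7)³) = 73872/(-24) = 73872*(-1/24) = -3078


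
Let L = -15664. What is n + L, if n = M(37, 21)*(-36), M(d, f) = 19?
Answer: -16348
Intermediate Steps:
n = -684 (n = 19*(-36) = -684)
n + L = -684 - 15664 = -16348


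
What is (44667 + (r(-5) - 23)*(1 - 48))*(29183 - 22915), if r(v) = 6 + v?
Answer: 286453868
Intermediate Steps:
(44667 + (r(-5) - 23)*(1 - 48))*(29183 - 22915) = (44667 + ((6 - 5) - 23)*(1 - 48))*(29183 - 22915) = (44667 + (1 - 23)*(-47))*6268 = (44667 - 22*(-47))*6268 = (44667 + 1034)*6268 = 45701*6268 = 286453868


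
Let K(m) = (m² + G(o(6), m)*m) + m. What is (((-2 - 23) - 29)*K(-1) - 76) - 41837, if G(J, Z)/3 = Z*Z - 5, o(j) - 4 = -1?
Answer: -42561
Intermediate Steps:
o(j) = 3 (o(j) = 4 - 1 = 3)
G(J, Z) = -15 + 3*Z² (G(J, Z) = 3*(Z*Z - 5) = 3*(Z² - 5) = 3*(-5 + Z²) = -15 + 3*Z²)
K(m) = m + m² + m*(-15 + 3*m²) (K(m) = (m² + (-15 + 3*m²)*m) + m = (m² + m*(-15 + 3*m²)) + m = m + m² + m*(-15 + 3*m²))
(((-2 - 23) - 29)*K(-1) - 76) - 41837 = (((-2 - 23) - 29)*(-(-14 - 1 + 3*(-1)²)) - 76) - 41837 = ((-25 - 29)*(-(-14 - 1 + 3*1)) - 76) - 41837 = (-(-54)*(-14 - 1 + 3) - 76) - 41837 = (-(-54)*(-12) - 76) - 41837 = (-54*12 - 76) - 41837 = (-648 - 76) - 41837 = -724 - 41837 = -42561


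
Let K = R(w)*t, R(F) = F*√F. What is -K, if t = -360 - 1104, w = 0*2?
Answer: 0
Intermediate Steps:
w = 0
t = -1464
R(F) = F^(3/2)
K = 0 (K = 0^(3/2)*(-1464) = 0*(-1464) = 0)
-K = -1*0 = 0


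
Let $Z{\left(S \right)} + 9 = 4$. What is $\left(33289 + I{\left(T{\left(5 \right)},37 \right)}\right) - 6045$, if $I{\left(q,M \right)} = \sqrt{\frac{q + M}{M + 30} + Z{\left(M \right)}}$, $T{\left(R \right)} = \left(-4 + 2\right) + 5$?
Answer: $27244 + \frac{i \sqrt{19765}}{67} \approx 27244.0 + 2.0983 i$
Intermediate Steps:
$Z{\left(S \right)} = -5$ ($Z{\left(S \right)} = -9 + 4 = -5$)
$T{\left(R \right)} = 3$ ($T{\left(R \right)} = -2 + 5 = 3$)
$I{\left(q,M \right)} = \sqrt{-5 + \frac{M + q}{30 + M}}$ ($I{\left(q,M \right)} = \sqrt{\frac{q + M}{M + 30} - 5} = \sqrt{\frac{M + q}{30 + M} - 5} = \sqrt{-5 + \frac{M + q}{30 + M}}$)
$\left(33289 + I{\left(T{\left(5 \right)},37 \right)}\right) - 6045 = \left(33289 + \sqrt{\frac{-150 + 3 - 148}{30 + 37}}\right) - 6045 = \left(33289 + \sqrt{\frac{-150 + 3 - 148}{67}}\right) - 6045 = \left(33289 + \sqrt{\frac{1}{67} \left(-295\right)}\right) - 6045 = \left(33289 + \sqrt{- \frac{295}{67}}\right) - 6045 = \left(33289 + \frac{i \sqrt{19765}}{67}\right) - 6045 = 27244 + \frac{i \sqrt{19765}}{67}$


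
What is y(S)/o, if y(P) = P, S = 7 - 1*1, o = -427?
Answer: -6/427 ≈ -0.014052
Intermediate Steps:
S = 6 (S = 7 - 1 = 6)
y(S)/o = 6/(-427) = 6*(-1/427) = -6/427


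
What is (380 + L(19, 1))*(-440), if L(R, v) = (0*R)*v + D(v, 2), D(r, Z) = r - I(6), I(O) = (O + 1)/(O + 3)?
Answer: -1505680/9 ≈ -1.6730e+5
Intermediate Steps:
I(O) = (1 + O)/(3 + O)
D(r, Z) = -7/9 + r (D(r, Z) = r - (1 + 6)/(3 + 6) = r - 7/9 = -7/9 + r)
L(R, v) = -7/9 + v (L(R, v) = (0*R)*v + (-7/9 + v) = 0*v + (-7/9 + v) = 0 + (-7/9 + v) = -7/9 + v)
(380 + L(19, 1))*(-440) = (380 + (-7/9 + 1))*(-440) = (380 + 2/9)*(-440) = (3422/9)*(-440) = -1505680/9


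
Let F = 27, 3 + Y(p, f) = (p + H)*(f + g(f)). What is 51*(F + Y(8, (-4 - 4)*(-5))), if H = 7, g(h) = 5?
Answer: 35649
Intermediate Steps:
Y(p, f) = -3 + (5 + f)*(7 + p) (Y(p, f) = -3 + (p + 7)*(f + 5) = -3 + (7 + p)*(5 + f) = -3 + (5 + f)*(7 + p))
51*(F + Y(8, (-4 - 4)*(-5))) = 51*(27 + (32 + 5*8 + 7*((-4 - 4)*(-5)) + ((-4 - 4)*(-5))*8)) = 51*(27 + (32 + 40 + 7*(-8*(-5)) - 8*(-5)*8)) = 51*(27 + (32 + 40 + 7*40 + 40*8)) = 51*(27 + (32 + 40 + 280 + 320)) = 51*(27 + 672) = 51*699 = 35649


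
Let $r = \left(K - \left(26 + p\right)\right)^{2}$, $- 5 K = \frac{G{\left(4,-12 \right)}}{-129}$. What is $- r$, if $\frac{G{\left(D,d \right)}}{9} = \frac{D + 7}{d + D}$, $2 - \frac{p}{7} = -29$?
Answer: $- \frac{174718148049}{2958400} \approx -59058.0$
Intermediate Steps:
$p = 217$ ($p = 14 - -203 = 14 + 203 = 217$)
$G{\left(D,d \right)} = \frac{9 \left(7 + D\right)}{D + d}$ ($G{\left(D,d \right)} = 9 \frac{D + 7}{d + D} = 9 \frac{7 + D}{D + d} = \frac{9 \left(7 + D\right)}{D + d}$)
$K = - \frac{33}{1720}$ ($K = - \frac{\frac{9 \left(7 + 4\right)}{4 - 12} \frac{1}{-129}}{5} = - \frac{9 \frac{1}{-8} \cdot 11 \left(- \frac{1}{129}\right)}{5} = - \frac{9 \left(- \frac{1}{8}\right) 11 \left(- \frac{1}{129}\right)}{5} = - \frac{\left(- \frac{99}{8}\right) \left(- \frac{1}{129}\right)}{5} = \left(- \frac{1}{5}\right) \frac{33}{344} = - \frac{33}{1720} \approx -0.019186$)
$r = \frac{174718148049}{2958400}$ ($r = \left(- \frac{33}{1720} - 243\right)^{2} = \left(- \frac{417993}{1720}\right)^{2} = \frac{174718148049}{2958400} \approx 59058.0$)
$- r = \left(-1\right) \frac{174718148049}{2958400} = - \frac{174718148049}{2958400}$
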